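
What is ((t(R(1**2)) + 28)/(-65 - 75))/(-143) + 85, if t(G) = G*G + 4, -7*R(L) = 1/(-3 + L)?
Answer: 333539473/3923920 ≈ 85.002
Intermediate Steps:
R(L) = -1/(7*(-3 + L))
t(G) = 4 + G**2 (t(G) = G**2 + 4 = 4 + G**2)
((t(R(1**2)) + 28)/(-65 - 75))/(-143) + 85 = (((4 + (-1/(-21 + 7*1**2))**2) + 28)/(-65 - 75))/(-143) + 85 = -((4 + (-1/(-21 + 7*1))**2) + 28)/(143*(-140)) + 85 = -((4 + (-1/(-21 + 7))**2) + 28)*(-1)/(143*140) + 85 = -((4 + (-1/(-14))**2) + 28)*(-1)/(143*140) + 85 = -((4 + (-1*(-1/14))**2) + 28)*(-1)/(143*140) + 85 = -((4 + (1/14)**2) + 28)*(-1)/(143*140) + 85 = -((4 + 1/196) + 28)*(-1)/(143*140) + 85 = -(785/196 + 28)*(-1)/(143*140) + 85 = -6273*(-1)/(28028*140) + 85 = -1/143*(-6273/27440) + 85 = 6273/3923920 + 85 = 333539473/3923920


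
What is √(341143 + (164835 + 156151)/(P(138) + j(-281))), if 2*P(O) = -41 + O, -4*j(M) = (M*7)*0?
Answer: √3272085771/97 ≈ 589.71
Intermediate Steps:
j(M) = 0 (j(M) = -M*7*0/4 = -7*M*0/4 = -¼*0 = 0)
P(O) = -41/2 + O/2 (P(O) = (-41 + O)/2 = -41/2 + O/2)
√(341143 + (164835 + 156151)/(P(138) + j(-281))) = √(341143 + (164835 + 156151)/((-41/2 + (½)*138) + 0)) = √(341143 + 320986/((-41/2 + 69) + 0)) = √(341143 + 320986/(97/2 + 0)) = √(341143 + 320986/(97/2)) = √(341143 + 320986*(2/97)) = √(341143 + 641972/97) = √(33732843/97) = √3272085771/97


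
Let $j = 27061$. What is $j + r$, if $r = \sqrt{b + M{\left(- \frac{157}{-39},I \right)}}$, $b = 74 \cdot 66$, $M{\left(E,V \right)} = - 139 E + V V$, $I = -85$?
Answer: $27061 + \frac{2 \sqrt{4391673}}{39} \approx 27168.0$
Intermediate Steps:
$M{\left(E,V \right)} = V^{2} - 139 E$ ($M{\left(E,V \right)} = - 139 E + V^{2} = V^{2} - 139 E$)
$b = 4884$
$r = \frac{2 \sqrt{4391673}}{39}$ ($r = \sqrt{4884 + \left(\left(-85\right)^{2} - 139 \left(- \frac{157}{-39}\right)\right)} = \sqrt{4884 + \left(7225 - 139 \left(\left(-157\right) \left(- \frac{1}{39}\right)\right)\right)} = \sqrt{4884 + \left(7225 - \frac{21823}{39}\right)} = \sqrt{4884 + \frac{259952}{39}} = \sqrt{\frac{450428}{39}} = \frac{2 \sqrt{4391673}}{39} \approx 107.47$)
$j + r = 27061 + \frac{2 \sqrt{4391673}}{39}$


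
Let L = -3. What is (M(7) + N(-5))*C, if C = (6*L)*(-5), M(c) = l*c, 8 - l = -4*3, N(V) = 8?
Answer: 13320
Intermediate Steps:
l = 20 (l = 8 - (-4)*3 = 8 - 1*(-12) = 8 + 12 = 20)
M(c) = 20*c
C = 90 (C = (6*(-3))*(-5) = -18*(-5) = 90)
(M(7) + N(-5))*C = (20*7 + 8)*90 = (140 + 8)*90 = 148*90 = 13320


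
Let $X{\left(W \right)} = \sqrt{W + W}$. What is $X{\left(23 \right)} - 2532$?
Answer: $-2532 + \sqrt{46} \approx -2525.2$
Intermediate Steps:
$X{\left(W \right)} = \sqrt{2} \sqrt{W}$ ($X{\left(W \right)} = \sqrt{2 W} = \sqrt{2} \sqrt{W}$)
$X{\left(23 \right)} - 2532 = \sqrt{2} \sqrt{23} - 2532 = \sqrt{46} - 2532 = -2532 + \sqrt{46}$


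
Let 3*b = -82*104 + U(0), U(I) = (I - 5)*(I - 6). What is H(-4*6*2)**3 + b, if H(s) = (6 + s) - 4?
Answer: -300506/3 ≈ -1.0017e+5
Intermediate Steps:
U(I) = (-6 + I)*(-5 + I) (U(I) = (-5 + I)*(-6 + I) = (-6 + I)*(-5 + I))
H(s) = 2 + s
b = -8498/3 (b = (-82*104 + (30 + 0**2 - 11*0))/3 = (-8528 + (30 + 0 + 0))/3 = (-8528 + 30)/3 = (1/3)*(-8498) = -8498/3 ≈ -2832.7)
H(-4*6*2)**3 + b = (2 - 4*6*2)**3 - 8498/3 = (2 - 24*2)**3 - 8498/3 = (2 - 48)**3 - 8498/3 = (-46)**3 - 8498/3 = -97336 - 8498/3 = -300506/3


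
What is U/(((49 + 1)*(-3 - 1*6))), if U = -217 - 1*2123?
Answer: 26/5 ≈ 5.2000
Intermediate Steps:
U = -2340 (U = -217 - 2123 = -2340)
U/(((49 + 1)*(-3 - 1*6))) = -2340*1/((-3 - 1*6)*(49 + 1)) = -2340*1/(50*(-3 - 6)) = -2340/(50*(-9)) = -2340/(-450) = -2340*(-1/450) = 26/5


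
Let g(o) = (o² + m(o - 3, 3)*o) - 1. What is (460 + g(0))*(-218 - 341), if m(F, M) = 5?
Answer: -256581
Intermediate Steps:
g(o) = -1 + o² + 5*o (g(o) = (o² + 5*o) - 1 = -1 + o² + 5*o)
(460 + g(0))*(-218 - 341) = (460 + (-1 + 0² + 5*0))*(-218 - 341) = (460 + (-1 + 0 + 0))*(-559) = (460 - 1)*(-559) = 459*(-559) = -256581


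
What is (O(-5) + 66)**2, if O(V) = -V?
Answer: 5041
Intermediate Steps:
(O(-5) + 66)**2 = (-1*(-5) + 66)**2 = (5 + 66)**2 = 71**2 = 5041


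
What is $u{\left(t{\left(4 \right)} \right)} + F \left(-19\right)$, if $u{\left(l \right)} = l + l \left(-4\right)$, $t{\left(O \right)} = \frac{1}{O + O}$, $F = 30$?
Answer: $- \frac{4563}{8} \approx -570.38$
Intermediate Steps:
$t{\left(O \right)} = \frac{1}{2 O}$
$u{\left(l \right)} = - 3 l$ ($u{\left(l \right)} = l - 4 l = - 3 l$)
$u{\left(t{\left(4 \right)} \right)} + F \left(-19\right) = - 3 \frac{1}{2 \cdot 4} + 30 \left(-19\right) = - 3 \cdot \frac{1}{2} \cdot \frac{1}{4} - 570 = \left(-3\right) \frac{1}{8} - 570 = - \frac{3}{8} - 570 = - \frac{4563}{8}$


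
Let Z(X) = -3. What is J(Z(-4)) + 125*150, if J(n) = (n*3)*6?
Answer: 18696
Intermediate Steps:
J(n) = 18*n (J(n) = (3*n)*6 = 18*n)
J(Z(-4)) + 125*150 = 18*(-3) + 125*150 = -54 + 18750 = 18696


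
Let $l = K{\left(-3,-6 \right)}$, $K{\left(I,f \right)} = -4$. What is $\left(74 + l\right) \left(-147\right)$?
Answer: $-10290$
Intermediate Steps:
$l = -4$
$\left(74 + l\right) \left(-147\right) = \left(74 - 4\right) \left(-147\right) = 70 \left(-147\right) = -10290$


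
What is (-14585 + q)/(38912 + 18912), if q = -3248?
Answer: -17833/57824 ≈ -0.30840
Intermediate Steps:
(-14585 + q)/(38912 + 18912) = (-14585 - 3248)/(38912 + 18912) = -17833/57824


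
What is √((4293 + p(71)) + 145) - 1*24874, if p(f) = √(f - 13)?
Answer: -24874 + √(4438 + √58) ≈ -24807.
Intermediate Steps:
p(f) = √(-13 + f)
√((4293 + p(71)) + 145) - 1*24874 = √((4293 + √(-13 + 71)) + 145) - 1*24874 = √((4293 + √58) + 145) - 24874 = √(4438 + √58) - 24874 = -24874 + √(4438 + √58)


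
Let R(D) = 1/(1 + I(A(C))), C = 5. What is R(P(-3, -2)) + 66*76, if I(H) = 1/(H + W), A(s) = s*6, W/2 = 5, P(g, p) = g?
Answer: 205696/41 ≈ 5017.0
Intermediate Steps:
W = 10 (W = 2*5 = 10)
A(s) = 6*s
I(H) = 1/(10 + H) (I(H) = 1/(H + 10) = 1/(10 + H))
R(D) = 40/41 (R(D) = 1/(1 + 1/(10 + 6*5)) = 1/(1 + 1/(10 + 30)) = 1/(1 + 1/40) = 1/(41/40) = 40/41)
R(P(-3, -2)) + 66*76 = 40/41 + 66*76 = 40/41 + 5016 = 205696/41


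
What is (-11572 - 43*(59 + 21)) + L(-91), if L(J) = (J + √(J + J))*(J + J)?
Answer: 1550 - 182*I*√182 ≈ 1550.0 - 2455.3*I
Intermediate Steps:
L(J) = 2*J*(J + √2*√J) (L(J) = (J + √(2*J))*(2*J) = (J + √2*√J)*(2*J) = 2*J*(J + √2*√J))
(-11572 - 43*(59 + 21)) + L(-91) = (-11572 - 43*(59 + 21)) + (2*(-91)² + 2*√2*(-91)^(3/2)) = (-11572 - 43*80) + (2*8281 + 2*√2*(-91*I*√91)) = (-11572 - 3440) + (16562 - 182*I*√182) = -15012 + (16562 - 182*I*√182) = 1550 - 182*I*√182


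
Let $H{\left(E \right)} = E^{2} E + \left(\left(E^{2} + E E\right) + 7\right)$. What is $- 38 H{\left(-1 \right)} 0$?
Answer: $0$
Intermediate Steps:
$H{\left(E \right)} = 7 + E^{3} + 2 E^{2}$ ($H{\left(E \right)} = E^{3} + \left(\left(E^{2} + E^{2}\right) + 7\right) = E^{3} + \left(2 E^{2} + 7\right) = E^{3} + \left(7 + 2 E^{2}\right) = 7 + E^{3} + 2 E^{2}$)
$- 38 H{\left(-1 \right)} 0 = - 38 \left(7 + \left(-1\right)^{3} + 2 \left(-1\right)^{2}\right) 0 = - 38 \left(7 - 1 + 2 \cdot 1\right) 0 = - 38 \left(7 - 1 + 2\right) 0 = \left(-38\right) 8 \cdot 0 = \left(-304\right) 0 = 0$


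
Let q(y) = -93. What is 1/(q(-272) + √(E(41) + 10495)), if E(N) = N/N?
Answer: 93/1847 + 16*√41/1847 ≈ 0.10582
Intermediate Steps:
E(N) = 1
1/(q(-272) + √(E(41) + 10495)) = 1/(-93 + √(1 + 10495)) = 1/(-93 + √10496) = 1/(-93 + 16*√41)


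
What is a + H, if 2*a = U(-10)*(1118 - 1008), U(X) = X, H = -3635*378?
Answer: -1374580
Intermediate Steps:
H = -1374030
a = -550 (a = (-10*(1118 - 1008))/2 = (-10*110)/2 = (½)*(-1100) = -550)
a + H = -550 - 1374030 = -1374580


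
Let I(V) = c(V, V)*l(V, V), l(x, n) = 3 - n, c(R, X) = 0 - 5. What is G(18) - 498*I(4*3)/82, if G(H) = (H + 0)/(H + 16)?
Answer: -190116/697 ≈ -272.76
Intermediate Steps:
c(R, X) = -5
I(V) = -15 + 5*V (I(V) = -5*(3 - V) = -15 + 5*V)
G(H) = H/(16 + H)
G(18) - 498*I(4*3)/82 = 18/(16 + 18) - 498*(-15 + 5*(4*3))/82 = 18/34 - 498*(-15 + 5*12)/82 = 18*(1/34) - 498*(-15 + 60)/82 = 9/17 - 22410/82 = 9/17 - 498*45/82 = 9/17 - 11205/41 = -190116/697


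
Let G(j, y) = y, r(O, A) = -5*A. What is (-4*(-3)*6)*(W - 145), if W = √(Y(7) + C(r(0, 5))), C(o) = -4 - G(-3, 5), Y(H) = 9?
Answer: -10440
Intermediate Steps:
C(o) = -9 (C(o) = -4 - 1*5 = -4 - 5 = -9)
W = 0 (W = √(9 - 9) = √0 = 0)
(-4*(-3)*6)*(W - 145) = (-4*(-3)*6)*(0 - 145) = (12*6)*(-145) = 72*(-145) = -10440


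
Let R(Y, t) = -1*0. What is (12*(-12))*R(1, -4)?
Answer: 0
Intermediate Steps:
R(Y, t) = 0
(12*(-12))*R(1, -4) = (12*(-12))*0 = -144*0 = 0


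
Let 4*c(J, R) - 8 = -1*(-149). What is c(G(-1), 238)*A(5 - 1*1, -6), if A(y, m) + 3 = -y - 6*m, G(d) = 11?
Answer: 4553/4 ≈ 1138.3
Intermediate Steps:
c(J, R) = 157/4 (c(J, R) = 2 + (-1*(-149))/4 = 2 + (1/4)*149 = 2 + 149/4 = 157/4)
A(y, m) = -3 - y - 6*m (A(y, m) = -3 + (-y - 6*m) = -3 - y - 6*m)
c(G(-1), 238)*A(5 - 1*1, -6) = 157*(-3 - (5 - 1*1) - 6*(-6))/4 = 157*(-3 - (5 - 1) + 36)/4 = 157*(-3 - 1*4 + 36)/4 = 157*(-3 - 4 + 36)/4 = (157/4)*29 = 4553/4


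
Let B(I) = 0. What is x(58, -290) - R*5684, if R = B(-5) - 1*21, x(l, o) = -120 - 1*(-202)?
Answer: 119446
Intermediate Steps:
x(l, o) = 82 (x(l, o) = -120 + 202 = 82)
R = -21 (R = 0 - 1*21 = 0 - 21 = -21)
x(58, -290) - R*5684 = 82 - (-21)*5684 = 82 - 1*(-119364) = 82 + 119364 = 119446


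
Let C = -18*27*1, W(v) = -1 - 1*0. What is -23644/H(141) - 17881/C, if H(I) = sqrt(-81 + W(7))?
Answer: 17881/486 + 11822*I*sqrt(82)/41 ≈ 36.792 + 2611.0*I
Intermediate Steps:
W(v) = -1 (W(v) = -1 + 0 = -1)
C = -486 (C = -486*1 = -486)
H(I) = I*sqrt(82) (H(I) = sqrt(-81 - 1) = sqrt(-82) = I*sqrt(82))
-23644/H(141) - 17881/C = -23644*(-I*sqrt(82)/82) - 17881/(-486) = -(-11822)*I*sqrt(82)/41 - 17881*(-1/486) = 11822*I*sqrt(82)/41 + 17881/486 = 17881/486 + 11822*I*sqrt(82)/41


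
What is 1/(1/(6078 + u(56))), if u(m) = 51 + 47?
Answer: 6176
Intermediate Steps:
u(m) = 98
1/(1/(6078 + u(56))) = 1/(1/(6078 + 98)) = 1/(1/6176) = 6176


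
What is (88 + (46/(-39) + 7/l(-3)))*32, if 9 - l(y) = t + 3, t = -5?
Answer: 1200608/429 ≈ 2798.6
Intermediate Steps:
l(y) = 11 (l(y) = 9 - (-5 + 3) = 9 - 1*(-2) = 9 + 2 = 11)
(88 + (46/(-39) + 7/l(-3)))*32 = (88 + (46/(-39) + 7/11))*32 = (88 + (46*(-1/39) + 7*(1/11)))*32 = (88 + (-46/39 + 7/11))*32 = (88 - 233/429)*32 = (37519/429)*32 = 1200608/429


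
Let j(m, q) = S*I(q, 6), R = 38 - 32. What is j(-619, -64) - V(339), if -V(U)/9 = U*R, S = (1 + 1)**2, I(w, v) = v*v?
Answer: 18450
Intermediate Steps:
I(w, v) = v**2
S = 4 (S = 2**2 = 4)
R = 6
j(m, q) = 144 (j(m, q) = 4*6**2 = 4*36 = 144)
V(U) = -54*U (V(U) = -9*U*6 = -54*U)
j(-619, -64) - V(339) = 144 - (-54)*339 = 144 - 1*(-18306) = 144 + 18306 = 18450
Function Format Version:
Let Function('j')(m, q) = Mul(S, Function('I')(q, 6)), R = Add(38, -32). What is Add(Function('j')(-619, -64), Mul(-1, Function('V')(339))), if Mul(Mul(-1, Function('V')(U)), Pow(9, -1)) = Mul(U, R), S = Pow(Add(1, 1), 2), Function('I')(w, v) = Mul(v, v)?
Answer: 18450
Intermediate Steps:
Function('I')(w, v) = Pow(v, 2)
S = 4 (S = Pow(2, 2) = 4)
R = 6
Function('j')(m, q) = 144 (Function('j')(m, q) = Mul(4, Pow(6, 2)) = Mul(4, 36) = 144)
Function('V')(U) = Mul(-54, U) (Function('V')(U) = Mul(-9, Mul(U, 6)) = Mul(-9, Mul(6, U)) = Mul(-54, U))
Add(Function('j')(-619, -64), Mul(-1, Function('V')(339))) = Add(144, Mul(-1, Mul(-54, 339))) = Add(144, Mul(-1, -18306)) = Add(144, 18306) = 18450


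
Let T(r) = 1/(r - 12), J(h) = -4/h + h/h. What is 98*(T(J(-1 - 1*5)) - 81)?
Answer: -246372/31 ≈ -7947.5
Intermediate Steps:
J(h) = 1 - 4/h (J(h) = -4/h + 1 = 1 - 4/h)
T(r) = 1/(-12 + r)
98*(T(J(-1 - 1*5)) - 81) = 98*(1/(-12 + (-4 + (-1 - 1*5))/(-1 - 1*5)) - 81) = 98*(1/(-12 + (-4 + (-1 - 5))/(-1 - 5)) - 81) = 98*(1/(-12 + (-4 - 6)/(-6)) - 81) = 98*(1/(-12 - ⅙*(-10)) - 81) = 98*(1/(-12 + 5/3) - 81) = 98*(1/(-31/3) - 81) = 98*(-3/31 - 81) = 98*(-2514/31) = -246372/31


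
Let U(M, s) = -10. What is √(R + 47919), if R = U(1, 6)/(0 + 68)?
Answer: √55394194/34 ≈ 218.90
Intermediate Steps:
R = -5/34 (R = -10/(0 + 68) = -10/68 = (1/68)*(-10) = -5/34 ≈ -0.14706)
√(R + 47919) = √(-5/34 + 47919) = √(1629241/34) = √55394194/34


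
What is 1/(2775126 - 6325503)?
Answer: -1/3550377 ≈ -2.8166e-7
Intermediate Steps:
1/(2775126 - 6325503) = 1/(-3550377) = -1/3550377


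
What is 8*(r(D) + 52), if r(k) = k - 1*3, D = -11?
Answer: 304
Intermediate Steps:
r(k) = -3 + k (r(k) = k - 3 = -3 + k)
8*(r(D) + 52) = 8*((-3 - 11) + 52) = 8*(-14 + 52) = 8*38 = 304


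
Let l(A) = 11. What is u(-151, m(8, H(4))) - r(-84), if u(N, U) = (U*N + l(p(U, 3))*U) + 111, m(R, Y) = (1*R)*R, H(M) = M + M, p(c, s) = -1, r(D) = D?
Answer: -8765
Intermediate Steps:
H(M) = 2*M
m(R, Y) = R² (m(R, Y) = R*R = R²)
u(N, U) = 111 + 11*U + N*U (u(N, U) = (U*N + 11*U) + 111 = (N*U + 11*U) + 111 = (11*U + N*U) + 111 = 111 + 11*U + N*U)
u(-151, m(8, H(4))) - r(-84) = (111 + 11*8² - 151*8²) - 1*(-84) = (111 + 11*64 - 151*64) + 84 = (111 + 704 - 9664) + 84 = -8849 + 84 = -8765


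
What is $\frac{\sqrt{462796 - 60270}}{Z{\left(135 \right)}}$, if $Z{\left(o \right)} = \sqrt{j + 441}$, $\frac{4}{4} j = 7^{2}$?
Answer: $\frac{\sqrt{1006315}}{35} \approx 28.661$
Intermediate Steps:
$j = 49$ ($j = 7^{2} = 49$)
$Z{\left(o \right)} = 7 \sqrt{10}$ ($Z{\left(o \right)} = \sqrt{49 + 441} = \sqrt{490} = 7 \sqrt{10}$)
$\frac{\sqrt{462796 - 60270}}{Z{\left(135 \right)}} = \frac{\sqrt{462796 - 60270}}{7 \sqrt{10}} = \sqrt{402526} \frac{\sqrt{10}}{70} = \frac{\sqrt{1006315}}{35}$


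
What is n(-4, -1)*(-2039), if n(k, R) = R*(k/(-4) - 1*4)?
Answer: -6117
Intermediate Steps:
n(k, R) = R*(-4 - k/4) (n(k, R) = R*(k*(-¼) - 4) = R*(-k/4 - 4) = R*(-4 - k/4))
n(-4, -1)*(-2039) = -¼*(-1)*(16 - 4)*(-2039) = -¼*(-1)*12*(-2039) = 3*(-2039) = -6117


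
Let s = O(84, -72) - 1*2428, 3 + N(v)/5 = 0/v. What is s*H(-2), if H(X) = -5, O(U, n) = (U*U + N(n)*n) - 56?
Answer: -28260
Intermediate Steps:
N(v) = -15 (N(v) = -15 + 5*(0/v) = -15 + 5*0 = -15 + 0 = -15)
O(U, n) = -56 + U² - 15*n (O(U, n) = (U*U - 15*n) - 56 = (U² - 15*n) - 56 = -56 + U² - 15*n)
s = 5652 (s = (-56 + 84² - 15*(-72)) - 1*2428 = (-56 + 7056 + 1080) - 2428 = 8080 - 2428 = 5652)
s*H(-2) = 5652*(-5) = -28260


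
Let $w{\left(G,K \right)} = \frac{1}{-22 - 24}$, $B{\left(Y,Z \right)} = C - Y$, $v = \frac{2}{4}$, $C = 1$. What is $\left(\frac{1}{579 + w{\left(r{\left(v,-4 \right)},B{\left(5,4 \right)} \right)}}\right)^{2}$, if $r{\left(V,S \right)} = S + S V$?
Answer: $\frac{2116}{709316689} \approx 2.9832 \cdot 10^{-6}$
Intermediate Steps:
$v = \frac{1}{2}$ ($v = 2 \cdot \frac{1}{4} = \frac{1}{2} \approx 0.5$)
$B{\left(Y,Z \right)} = 1 - Y$
$w{\left(G,K \right)} = - \frac{1}{46}$ ($w{\left(G,K \right)} = \frac{1}{-46} = - \frac{1}{46}$)
$\left(\frac{1}{579 + w{\left(r{\left(v,-4 \right)},B{\left(5,4 \right)} \right)}}\right)^{2} = \left(\frac{1}{579 - \frac{1}{46}}\right)^{2} = \left(\frac{1}{\frac{26633}{46}}\right)^{2} = \left(\frac{46}{26633}\right)^{2} = \frac{2116}{709316689}$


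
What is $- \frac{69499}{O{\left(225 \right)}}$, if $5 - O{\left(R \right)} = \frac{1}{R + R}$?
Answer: $- \frac{31274550}{2249} \approx -13906.0$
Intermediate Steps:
$O{\left(R \right)} = 5 - \frac{1}{2 R}$ ($O{\left(R \right)} = 5 - \frac{1}{R + R} = 5 - \frac{1}{2 R}$)
$- \frac{69499}{O{\left(225 \right)}} = - \frac{69499}{5 - \frac{1}{2 \cdot 225}} = - \frac{69499}{5 - \frac{1}{450}} = - \frac{69499}{\frac{2249}{450}} = \left(-69499\right) \frac{450}{2249} = - \frac{31274550}{2249}$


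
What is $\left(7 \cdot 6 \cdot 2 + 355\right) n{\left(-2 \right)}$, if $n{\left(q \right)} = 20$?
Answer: $8780$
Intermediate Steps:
$\left(7 \cdot 6 \cdot 2 + 355\right) n{\left(-2 \right)} = \left(7 \cdot 6 \cdot 2 + 355\right) 20 = \left(42 \cdot 2 + 355\right) 20 = \left(84 + 355\right) 20 = 439 \cdot 20 = 8780$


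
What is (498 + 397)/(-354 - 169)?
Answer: -895/523 ≈ -1.7113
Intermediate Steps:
(498 + 397)/(-354 - 169) = 895/(-523) = 895*(-1/523) = -895/523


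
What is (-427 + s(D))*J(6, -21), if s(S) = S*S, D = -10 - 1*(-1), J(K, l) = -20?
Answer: 6920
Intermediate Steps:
D = -9 (D = -10 + 1 = -9)
s(S) = S**2
(-427 + s(D))*J(6, -21) = (-427 + (-9)**2)*(-20) = (-427 + 81)*(-20) = -346*(-20) = 6920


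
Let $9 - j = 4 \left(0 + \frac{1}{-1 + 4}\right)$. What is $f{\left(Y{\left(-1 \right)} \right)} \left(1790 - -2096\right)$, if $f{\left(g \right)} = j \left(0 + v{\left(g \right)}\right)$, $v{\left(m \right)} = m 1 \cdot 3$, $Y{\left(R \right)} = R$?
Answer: $-89378$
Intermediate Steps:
$v{\left(m \right)} = 3 m$ ($v{\left(m \right)} = m 3 = 3 m$)
$j = \frac{23}{3}$ ($j = 9 - 4 \left(0 + \frac{1}{-1 + 4}\right) = 9 - 4 \left(0 + \frac{1}{3}\right) = 9 - 4 \cdot \frac{1}{3} = 9 - \frac{4}{3} = \frac{23}{3} \approx 7.6667$)
$f{\left(g \right)} = 23 g$ ($f{\left(g \right)} = \frac{23 \left(0 + 3 g\right)}{3} = \frac{23 \cdot 3 g}{3} = 23 g$)
$f{\left(Y{\left(-1 \right)} \right)} \left(1790 - -2096\right) = 23 \left(-1\right) \left(1790 - -2096\right) = - 23 \left(1790 + 2096\right) = \left(-23\right) 3886 = -89378$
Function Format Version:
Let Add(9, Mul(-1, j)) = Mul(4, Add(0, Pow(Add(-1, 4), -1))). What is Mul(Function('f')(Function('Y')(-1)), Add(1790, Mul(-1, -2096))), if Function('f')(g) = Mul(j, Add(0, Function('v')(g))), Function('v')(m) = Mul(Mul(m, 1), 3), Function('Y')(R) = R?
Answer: -89378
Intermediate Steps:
Function('v')(m) = Mul(3, m) (Function('v')(m) = Mul(m, 3) = Mul(3, m))
j = Rational(23, 3) (j = Add(9, Mul(-1, Mul(4, Add(0, Pow(Add(-1, 4), -1))))) = Add(9, Mul(-1, Mul(4, Add(0, Pow(3, -1))))) = Add(9, Mul(-1, Mul(4, Add(0, Rational(1, 3))))) = Add(9, Mul(-1, Mul(4, Rational(1, 3)))) = Add(9, Mul(-1, Rational(4, 3))) = Add(9, Rational(-4, 3)) = Rational(23, 3) ≈ 7.6667)
Function('f')(g) = Mul(23, g) (Function('f')(g) = Mul(Rational(23, 3), Add(0, Mul(3, g))) = Mul(Rational(23, 3), Mul(3, g)) = Mul(23, g))
Mul(Function('f')(Function('Y')(-1)), Add(1790, Mul(-1, -2096))) = Mul(Mul(23, -1), Add(1790, Mul(-1, -2096))) = Mul(-23, Add(1790, 2096)) = Mul(-23, 3886) = -89378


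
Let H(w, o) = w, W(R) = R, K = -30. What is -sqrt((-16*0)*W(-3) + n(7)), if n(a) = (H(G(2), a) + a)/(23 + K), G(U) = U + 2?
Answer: -I*sqrt(77)/7 ≈ -1.2536*I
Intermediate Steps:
G(U) = 2 + U
n(a) = -4/7 - a/7 (n(a) = ((2 + 2) + a)/(23 - 30) = (4 + a)/(-7) = (4 + a)*(-1/7) = -4/7 - a/7)
-sqrt((-16*0)*W(-3) + n(7)) = -sqrt(-16*0*(-3) + (-4/7 - 1/7*7)) = -sqrt(0*(-3) + (-4/7 - 1)) = -sqrt(0 - 11/7) = -sqrt(-11/7) = -I*sqrt(77)/7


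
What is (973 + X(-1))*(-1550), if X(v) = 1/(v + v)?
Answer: -1507375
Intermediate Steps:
X(v) = 1/(2*v)
(973 + X(-1))*(-1550) = (973 + (1/2)/(-1))*(-1550) = (973 + (1/2)*(-1))*(-1550) = (973 - 1/2)*(-1550) = (1945/2)*(-1550) = -1507375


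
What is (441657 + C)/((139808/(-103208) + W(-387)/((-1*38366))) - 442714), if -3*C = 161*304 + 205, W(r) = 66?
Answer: -105246759762942/109563144590303 ≈ -0.96060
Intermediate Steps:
C = -16383 (C = -(161*304 + 205)/3 = -(48944 + 205)/3 = -1/3*49149 = -16383)
(441657 + C)/((139808/(-103208) + W(-387)/((-1*38366))) - 442714) = (441657 - 16383)/((139808/(-103208) + 66/((-1*38366))) - 442714) = 425274/((139808*(-1/103208) + 66/(-38366)) - 442714) = 425274/((-17476/12901 + 66*(-1/38366)) - 442714) = 425274/((-17476/12901 - 33/19183) - 442714) = 425274/(-335667841/247479883 - 442714) = 425274/(-109563144590303/247479883) = 425274*(-247479883/109563144590303) = -105246759762942/109563144590303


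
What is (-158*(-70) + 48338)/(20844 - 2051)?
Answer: 59398/18793 ≈ 3.1606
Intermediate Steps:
(-158*(-70) + 48338)/(20844 - 2051) = (11060 + 48338)/18793 = 59398*(1/18793) = 59398/18793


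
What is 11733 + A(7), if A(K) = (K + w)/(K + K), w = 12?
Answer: 164281/14 ≈ 11734.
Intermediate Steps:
A(K) = (12 + K)/(2*K) (A(K) = (K + 12)/(K + K) = (12 + K)/((2*K)) = (12 + K)*(1/(2*K)) = (12 + K)/(2*K))
11733 + A(7) = 11733 + (½)*(12 + 7)/7 = 11733 + (½)*(⅐)*19 = 11733 + 19/14 = 164281/14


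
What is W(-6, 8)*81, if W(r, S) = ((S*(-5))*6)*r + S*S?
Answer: 121824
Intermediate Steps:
W(r, S) = S² - 30*S*r (W(r, S) = (-5*S*6)*r + S² = (-30*S)*r + S² = -30*S*r + S² = S² - 30*S*r)
W(-6, 8)*81 = (8*(8 - 30*(-6)))*81 = (8*(8 + 180))*81 = (8*188)*81 = 1504*81 = 121824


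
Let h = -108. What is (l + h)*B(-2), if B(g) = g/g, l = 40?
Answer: -68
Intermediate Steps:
B(g) = 1
(l + h)*B(-2) = (40 - 108)*1 = -68*1 = -68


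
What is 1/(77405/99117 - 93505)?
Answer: -99117/9267857680 ≈ -1.0695e-5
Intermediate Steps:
1/(77405/99117 - 93505) = 1/(-9267857680/99117) = -99117/9267857680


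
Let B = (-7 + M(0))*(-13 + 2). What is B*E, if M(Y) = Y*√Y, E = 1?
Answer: 77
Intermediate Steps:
M(Y) = Y^(3/2)
B = 77 (B = (-7 + 0^(3/2))*(-13 + 2) = (-7 + 0)*(-11) = -7*(-11) = 77)
B*E = 77*1 = 77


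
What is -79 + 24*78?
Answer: 1793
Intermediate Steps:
-79 + 24*78 = -79 + 1872 = 1793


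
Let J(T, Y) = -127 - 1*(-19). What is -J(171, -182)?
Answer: 108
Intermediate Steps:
J(T, Y) = -108 (J(T, Y) = -127 + 19 = -108)
-J(171, -182) = -1*(-108) = 108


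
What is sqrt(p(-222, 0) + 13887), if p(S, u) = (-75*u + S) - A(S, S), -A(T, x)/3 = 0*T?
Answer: sqrt(13665) ≈ 116.90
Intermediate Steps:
A(T, x) = 0 (A(T, x) = -0*T = -3*0 = 0)
p(S, u) = S - 75*u (p(S, u) = (-75*u + S) - 1*0 = (S - 75*u) + 0 = S - 75*u)
sqrt(p(-222, 0) + 13887) = sqrt((-222 - 75*0) + 13887) = sqrt((-222 + 0) + 13887) = sqrt(-222 + 13887) = sqrt(13665)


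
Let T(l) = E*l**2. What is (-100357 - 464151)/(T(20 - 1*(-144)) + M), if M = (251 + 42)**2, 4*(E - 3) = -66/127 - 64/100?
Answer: -256044700/71999601 ≈ -3.5562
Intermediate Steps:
E = 17209/6350 (E = 3 + (-66/127 - 64/100)/4 = 3 + (-66*1/127 - 64*1/100)/4 = 3 + (-66/127 - 16/25)/4 = 3 + (1/4)*(-3682/3175) = 3 - 1841/6350 = 17209/6350 ≈ 2.7101)
M = 85849 (M = 293**2 = 85849)
T(l) = 17209*l**2/6350
(-100357 - 464151)/(T(20 - 1*(-144)) + M) = (-100357 - 464151)/(17209*(20 - 1*(-144))**2/6350 + 85849) = -564508/(17209*(20 + 144)**2/6350 + 85849) = -564508/((17209/6350)*164**2 + 85849) = -564508/((17209/6350)*26896 + 85849) = -564508/(231426632/3175 + 85849) = -564508/503997207/3175 = -564508*3175/503997207 = -256044700/71999601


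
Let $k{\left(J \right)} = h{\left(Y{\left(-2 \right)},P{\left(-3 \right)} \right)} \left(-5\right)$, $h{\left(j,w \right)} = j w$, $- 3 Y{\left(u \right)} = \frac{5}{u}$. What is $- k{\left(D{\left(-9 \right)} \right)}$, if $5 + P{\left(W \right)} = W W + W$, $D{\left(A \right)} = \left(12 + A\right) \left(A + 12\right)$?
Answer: $\frac{25}{6} \approx 4.1667$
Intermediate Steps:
$D{\left(A \right)} = \left(12 + A\right)^{2}$ ($D{\left(A \right)} = \left(12 + A\right) \left(12 + A\right) = \left(12 + A\right)^{2}$)
$Y{\left(u \right)} = - \frac{5}{3 u}$ ($Y{\left(u \right)} = - \frac{5 \frac{1}{u}}{3} = - \frac{5}{3 u}$)
$P{\left(W \right)} = -5 + W + W^{2}$ ($P{\left(W \right)} = -5 + \left(W W + W\right) = -5 + \left(W^{2} + W\right) = -5 + \left(W + W^{2}\right) = -5 + W + W^{2}$)
$k{\left(J \right)} = - \frac{25}{6}$ ($k{\left(J \right)} = - \frac{5}{3 \left(-2\right)} \left(-5 - 3 + \left(-3\right)^{2}\right) \left(-5\right) = \left(- \frac{5}{3}\right) \left(- \frac{1}{2}\right) \left(-5 - 3 + 9\right) \left(-5\right) = \frac{5}{6} \cdot 1 \left(-5\right) = \frac{5}{6} \left(-5\right) = - \frac{25}{6}$)
$- k{\left(D{\left(-9 \right)} \right)} = \left(-1\right) \left(- \frac{25}{6}\right) = \frac{25}{6}$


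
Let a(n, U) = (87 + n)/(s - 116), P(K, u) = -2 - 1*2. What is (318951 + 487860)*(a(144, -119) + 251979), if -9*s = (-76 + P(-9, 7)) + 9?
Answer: 28258381003824/139 ≈ 2.0330e+11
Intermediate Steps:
P(K, u) = -4 (P(K, u) = -2 - 2 = -4)
s = 71/9 (s = -((-76 - 4) + 9)/9 = -(-80 + 9)/9 = -1/9*(-71) = 71/9 ≈ 7.8889)
a(n, U) = -783/973 - 9*n/973 (a(n, U) = (87 + n)/(71/9 - 116) = (87 + n)/(-973/9) = (87 + n)*(-9/973) = -783/973 - 9*n/973)
(318951 + 487860)*(a(144, -119) + 251979) = (318951 + 487860)*((-783/973 - 9/973*144) + 251979) = 806811*((-783/973 - 1296/973) + 251979) = 806811*(-297/139 + 251979) = 806811*(35024784/139) = 28258381003824/139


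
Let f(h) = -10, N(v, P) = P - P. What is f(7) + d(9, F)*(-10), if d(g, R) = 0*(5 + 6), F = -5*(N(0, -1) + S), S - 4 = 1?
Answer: -10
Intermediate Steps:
N(v, P) = 0
S = 5 (S = 4 + 1 = 5)
F = -25 (F = -5*(0 + 5) = -5*5 = -25)
d(g, R) = 0 (d(g, R) = 0*11 = 0)
f(7) + d(9, F)*(-10) = -10 + 0*(-10) = -10 + 0 = -10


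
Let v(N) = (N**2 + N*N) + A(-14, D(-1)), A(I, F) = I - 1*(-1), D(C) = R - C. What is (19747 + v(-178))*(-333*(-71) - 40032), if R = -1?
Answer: -1361958678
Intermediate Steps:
D(C) = -1 - C
A(I, F) = 1 + I (A(I, F) = I + 1 = 1 + I)
v(N) = -13 + 2*N**2 (v(N) = (N**2 + N*N) + (1 - 14) = (N**2 + N**2) - 13 = 2*N**2 - 13 = -13 + 2*N**2)
(19747 + v(-178))*(-333*(-71) - 40032) = (19747 + (-13 + 2*(-178)**2))*(-333*(-71) - 40032) = (19747 + (-13 + 2*31684))*(23643 - 40032) = (19747 + (-13 + 63368))*(-16389) = (19747 + 63355)*(-16389) = 83102*(-16389) = -1361958678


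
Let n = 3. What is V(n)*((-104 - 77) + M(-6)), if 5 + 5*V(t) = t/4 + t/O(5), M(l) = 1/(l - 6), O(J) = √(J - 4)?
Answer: 2173/48 ≈ 45.271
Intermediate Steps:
O(J) = √(-4 + J)
M(l) = 1/(-6 + l)
V(t) = -1 + t/4 (V(t) = -1 + (t/4 + t/(√(-4 + 5)))/5 = -1 + (t*(¼) + t/(√1))/5 = -1 + (t/4 + t/1)/5 = -1 + (t/4 + t*1)/5 = -1 + (t/4 + t)/5 = -1 + (5*t/4)/5 = -1 + t/4)
V(n)*((-104 - 77) + M(-6)) = (-1 + (¼)*3)*((-104 - 77) + 1/(-6 - 6)) = (-1 + ¾)*(-181 + 1/(-12)) = -(-181 - 1/12)/4 = -¼*(-2173/12) = 2173/48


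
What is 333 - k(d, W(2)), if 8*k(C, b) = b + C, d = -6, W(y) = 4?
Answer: 1333/4 ≈ 333.25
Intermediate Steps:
k(C, b) = C/8 + b/8 (k(C, b) = (b + C)/8 = (C + b)/8 = C/8 + b/8)
333 - k(d, W(2)) = 333 - ((⅛)*(-6) + (⅛)*4) = 333 - (-¾ + ½) = 333 - 1*(-¼) = 333 + ¼ = 1333/4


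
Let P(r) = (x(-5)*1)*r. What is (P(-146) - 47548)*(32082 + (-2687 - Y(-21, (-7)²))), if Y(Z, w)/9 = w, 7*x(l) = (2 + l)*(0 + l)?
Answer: -9700342804/7 ≈ -1.3858e+9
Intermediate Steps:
x(l) = l*(2 + l)/7 (x(l) = ((2 + l)*(0 + l))/7 = ((2 + l)*l)/7 = (l*(2 + l))/7 = l*(2 + l)/7)
P(r) = 15*r/7 (P(r) = (((⅐)*(-5)*(2 - 5))*1)*r = (((⅐)*(-5)*(-3))*1)*r = ((15/7)*1)*r = 15*r/7)
Y(Z, w) = 9*w
(P(-146) - 47548)*(32082 + (-2687 - Y(-21, (-7)²))) = ((15/7)*(-146) - 47548)*(32082 + (-2687 - 9*(-7)²)) = (-2190/7 - 47548)*(32082 + (-2687 - 9*49)) = -335026*(32082 + (-2687 - 1*441))/7 = -335026*(32082 + (-2687 - 441))/7 = -335026*(32082 - 3128)/7 = -335026/7*28954 = -9700342804/7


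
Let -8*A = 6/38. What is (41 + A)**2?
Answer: 38800441/23104 ≈ 1679.4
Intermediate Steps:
A = -3/152 (A = -3/(4*38) = -1/8*3/19 = -3/152 ≈ -0.019737)
(41 + A)**2 = (41 - 3/152)**2 = (6229/152)**2 = 38800441/23104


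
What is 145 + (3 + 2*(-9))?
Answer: 130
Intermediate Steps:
145 + (3 + 2*(-9)) = 145 + (3 - 18) = 145 - 15 = 130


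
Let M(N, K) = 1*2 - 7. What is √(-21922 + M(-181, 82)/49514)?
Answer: I*√53744768936282/49514 ≈ 148.06*I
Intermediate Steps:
M(N, K) = -5 (M(N, K) = 2 - 7 = -5)
√(-21922 + M(-181, 82)/49514) = √(-21922 - 5/49514) = √(-1085445913/49514) = I*√53744768936282/49514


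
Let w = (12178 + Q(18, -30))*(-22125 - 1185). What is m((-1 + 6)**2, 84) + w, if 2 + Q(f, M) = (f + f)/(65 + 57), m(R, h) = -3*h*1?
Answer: -17313611112/61 ≈ -2.8383e+8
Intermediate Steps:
m(R, h) = -3*h
Q(f, M) = -2 + f/61 (Q(f, M) = -2 + (f + f)/(65 + 57) = -2 + (2*f)/122 = -2 + (2*f)*(1/122) = -2 + f/61)
w = -17313595740/61 (w = (12178 + (-2 + (1/61)*18))*(-22125 - 1185) = (12178 + (-2 + 18/61))*(-23310) = (12178 - 104/61)*(-23310) = (742754/61)*(-23310) = -17313595740/61 ≈ -2.8383e+8)
m((-1 + 6)**2, 84) + w = -3*84 - 17313595740/61 = -252 - 17313595740/61 = -17313611112/61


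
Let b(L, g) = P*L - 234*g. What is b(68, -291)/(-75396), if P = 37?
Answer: -35305/37698 ≈ -0.93652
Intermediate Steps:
b(L, g) = -234*g + 37*L (b(L, g) = 37*L - 234*g = -234*g + 37*L)
b(68, -291)/(-75396) = (-234*(-291) + 37*68)/(-75396) = (68094 + 2516)*(-1/75396) = 70610*(-1/75396) = -35305/37698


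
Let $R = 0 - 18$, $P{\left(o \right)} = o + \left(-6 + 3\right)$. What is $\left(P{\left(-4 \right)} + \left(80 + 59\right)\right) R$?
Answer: $-2376$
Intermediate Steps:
$P{\left(o \right)} = -3 + o$ ($P{\left(o \right)} = o - 3 = -3 + o$)
$R = -18$ ($R = 0 - 18 = -18$)
$\left(P{\left(-4 \right)} + \left(80 + 59\right)\right) R = \left(\left(-3 - 4\right) + \left(80 + 59\right)\right) \left(-18\right) = \left(-7 + 139\right) \left(-18\right) = 132 \left(-18\right) = -2376$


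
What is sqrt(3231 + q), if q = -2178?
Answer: 9*sqrt(13) ≈ 32.450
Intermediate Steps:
sqrt(3231 + q) = sqrt(3231 - 2178) = sqrt(1053) = 9*sqrt(13)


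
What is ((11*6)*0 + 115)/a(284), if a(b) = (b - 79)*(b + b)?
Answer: 23/23288 ≈ 0.00098763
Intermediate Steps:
a(b) = 2*b*(-79 + b) (a(b) = (-79 + b)*(2*b) = 2*b*(-79 + b))
((11*6)*0 + 115)/a(284) = ((11*6)*0 + 115)/((2*284*(-79 + 284))) = (66*0 + 115)/((2*284*205)) = (0 + 115)/116440 = 115*(1/116440) = 23/23288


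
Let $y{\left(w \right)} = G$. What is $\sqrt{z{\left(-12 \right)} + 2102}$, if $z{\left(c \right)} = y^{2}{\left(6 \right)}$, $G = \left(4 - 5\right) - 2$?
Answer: $\sqrt{2111} \approx 45.946$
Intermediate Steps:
$G = -3$ ($G = \left(4 - 5\right) - 2 = -1 - 2 = -3$)
$y{\left(w \right)} = -3$
$z{\left(c \right)} = 9$ ($z{\left(c \right)} = \left(-3\right)^{2} = 9$)
$\sqrt{z{\left(-12 \right)} + 2102} = \sqrt{9 + 2102} = \sqrt{2111}$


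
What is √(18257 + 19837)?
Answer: √38094 ≈ 195.18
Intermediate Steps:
√(18257 + 19837) = √38094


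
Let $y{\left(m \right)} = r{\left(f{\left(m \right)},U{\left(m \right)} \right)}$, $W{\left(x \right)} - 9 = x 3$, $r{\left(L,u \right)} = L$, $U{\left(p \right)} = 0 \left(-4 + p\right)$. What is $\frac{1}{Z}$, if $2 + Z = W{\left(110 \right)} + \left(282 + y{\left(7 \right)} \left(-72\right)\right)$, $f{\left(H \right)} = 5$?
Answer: $\frac{1}{259} \approx 0.003861$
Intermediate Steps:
$U{\left(p \right)} = 0$
$W{\left(x \right)} = 9 + 3 x$ ($W{\left(x \right)} = 9 + x 3 = 9 + 3 x$)
$y{\left(m \right)} = 5$
$Z = 259$ ($Z = -2 + \left(\left(9 + 3 \cdot 110\right) + \left(282 + 5 \left(-72\right)\right)\right) = -2 + \left(\left(9 + 330\right) + \left(282 - 360\right)\right) = -2 + \left(339 - 78\right) = -2 + 261 = 259$)
$\frac{1}{Z} = \frac{1}{259}$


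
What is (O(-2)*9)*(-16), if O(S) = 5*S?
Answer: 1440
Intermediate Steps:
(O(-2)*9)*(-16) = ((5*(-2))*9)*(-16) = -10*9*(-16) = -90*(-16) = 1440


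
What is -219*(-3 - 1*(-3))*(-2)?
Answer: 0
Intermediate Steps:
-219*(-3 - 1*(-3))*(-2) = -219*(-3 + 3)*(-2) = -0*(-2) = -219*0 = 0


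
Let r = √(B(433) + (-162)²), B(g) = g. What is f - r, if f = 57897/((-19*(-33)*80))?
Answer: 19299/16720 - √26677 ≈ -162.18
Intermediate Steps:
r = √26677 (r = √(433 + (-162)²) = √(433 + 26244) = √26677 ≈ 163.33)
f = 19299/16720 (f = 57897/((-(-627)*80)) = 57897/((-1*(-50160))) = 57897/50160 = 57897*(1/50160) = 19299/16720 ≈ 1.1542)
f - r = 19299/16720 - √26677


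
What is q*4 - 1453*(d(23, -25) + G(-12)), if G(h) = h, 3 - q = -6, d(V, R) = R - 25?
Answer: 90122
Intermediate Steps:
d(V, R) = -25 + R
q = 9 (q = 3 - 1*(-6) = 3 + 6 = 9)
q*4 - 1453*(d(23, -25) + G(-12)) = 9*4 - 1453*((-25 - 25) - 12) = 36 - 1453*(-50 - 12) = 36 - 1453*(-62) = 36 + 90086 = 90122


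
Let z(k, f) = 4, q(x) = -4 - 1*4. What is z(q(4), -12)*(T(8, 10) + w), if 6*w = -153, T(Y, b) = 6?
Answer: -78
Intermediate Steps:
q(x) = -8 (q(x) = -4 - 4 = -8)
w = -51/2 (w = (⅙)*(-153) = -51/2 ≈ -25.500)
z(q(4), -12)*(T(8, 10) + w) = 4*(6 - 51/2) = 4*(-39/2) = -78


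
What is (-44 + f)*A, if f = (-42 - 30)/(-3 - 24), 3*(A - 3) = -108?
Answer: 1364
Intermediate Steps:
A = -33 (A = 3 + (⅓)*(-108) = 3 - 36 = -33)
f = 8/3 (f = -72/(-27) = -72*(-1/27) = 8/3 ≈ 2.6667)
(-44 + f)*A = (-44 + 8/3)*(-33) = -124/3*(-33) = 1364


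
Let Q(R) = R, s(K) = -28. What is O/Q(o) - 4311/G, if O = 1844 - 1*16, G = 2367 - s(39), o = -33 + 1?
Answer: -2357/40 ≈ -58.925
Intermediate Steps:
o = -32
G = 2395 (G = 2367 - 1*(-28) = 2367 + 28 = 2395)
O = 1828 (O = 1844 - 16 = 1828)
O/Q(o) - 4311/G = 1828/(-32) - 4311/2395 = 1828*(-1/32) - 4311*1/2395 = -457/8 - 9/5 = -2357/40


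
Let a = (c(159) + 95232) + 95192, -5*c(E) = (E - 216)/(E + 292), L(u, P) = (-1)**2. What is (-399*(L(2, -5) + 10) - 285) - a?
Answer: -439946047/2255 ≈ -1.9510e+5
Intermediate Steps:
L(u, P) = 1
c(E) = -(-216 + E)/(5*(292 + E)) (c(E) = -(E - 216)/(5*(E + 292)) = -(-216 + E)/(5*(292 + E)))
a = 429406177/2255 (a = ((216 - 1*159)/(5*(292 + 159)) + 95232) + 95192 = ((1/5)*(216 - 159)/451 + 95232) + 95192 = ((1/5)*(1/451)*57 + 95232) + 95192 = (57/2255 + 95232) + 95192 = 214748217/2255 + 95192 = 429406177/2255 ≈ 1.9042e+5)
(-399*(L(2, -5) + 10) - 285) - a = (-399*(1 + 10) - 285) - 1*429406177/2255 = (-399*11 - 285) - 429406177/2255 = (-57*77 - 285) - 429406177/2255 = (-4389 - 285) - 429406177/2255 = -4674 - 429406177/2255 = -439946047/2255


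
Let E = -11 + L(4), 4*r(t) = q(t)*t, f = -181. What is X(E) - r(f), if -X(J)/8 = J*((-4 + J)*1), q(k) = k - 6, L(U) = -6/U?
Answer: -40447/4 ≈ -10112.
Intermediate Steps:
q(k) = -6 + k
r(t) = t*(-6 + t)/4 (r(t) = ((-6 + t)*t)/4 = (t*(-6 + t))/4 = t*(-6 + t)/4)
E = -25/2 (E = -11 - 6/4 = -11 - 6*1/4 = -11 - 3/2 = -25/2 ≈ -12.500)
X(J) = -8*J*(-4 + J) (X(J) = -8*J*(-4 + J)*1 = -8*J*(-4 + J))
X(E) - r(f) = 8*(-25/2)*(4 - 1*(-25/2)) - (-181)*(-6 - 181)/4 = 8*(-25/2)*(4 + 25/2) - (-181)*(-187)/4 = 8*(-25/2)*(33/2) - 1*33847/4 = -1650 - 33847/4 = -40447/4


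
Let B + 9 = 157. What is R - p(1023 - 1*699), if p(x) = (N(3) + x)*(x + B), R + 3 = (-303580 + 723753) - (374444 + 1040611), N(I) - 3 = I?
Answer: -1150645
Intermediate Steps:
B = 148 (B = -9 + 157 = 148)
N(I) = 3 + I
R = -994885 (R = -3 + ((-303580 + 723753) - (374444 + 1040611)) = -3 + (420173 - 1*1415055) = -3 + (420173 - 1415055) = -3 - 994882 = -994885)
p(x) = (6 + x)*(148 + x) (p(x) = ((3 + 3) + x)*(x + 148) = (6 + x)*(148 + x))
R - p(1023 - 1*699) = -994885 - (888 + (1023 - 1*699)² + 154*(1023 - 1*699)) = -994885 - (888 + (1023 - 699)² + 154*(1023 - 699)) = -994885 - (888 + 324² + 154*324) = -994885 - (888 + 104976 + 49896) = -994885 - 1*155760 = -994885 - 155760 = -1150645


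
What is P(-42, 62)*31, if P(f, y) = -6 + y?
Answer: 1736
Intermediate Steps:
P(-42, 62)*31 = (-6 + 62)*31 = 56*31 = 1736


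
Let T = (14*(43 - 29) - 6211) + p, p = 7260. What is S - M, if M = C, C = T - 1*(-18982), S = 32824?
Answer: 12597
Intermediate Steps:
T = 1245 (T = (14*(43 - 29) - 6211) + 7260 = (14*14 - 6211) + 7260 = (196 - 6211) + 7260 = -6015 + 7260 = 1245)
C = 20227 (C = 1245 - 1*(-18982) = 1245 + 18982 = 20227)
M = 20227
S - M = 32824 - 1*20227 = 32824 - 20227 = 12597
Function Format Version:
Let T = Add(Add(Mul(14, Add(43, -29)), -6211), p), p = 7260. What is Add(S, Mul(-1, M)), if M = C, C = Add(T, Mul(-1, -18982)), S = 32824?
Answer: 12597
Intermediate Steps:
T = 1245 (T = Add(Add(Mul(14, Add(43, -29)), -6211), 7260) = Add(Add(Mul(14, 14), -6211), 7260) = Add(Add(196, -6211), 7260) = Add(-6015, 7260) = 1245)
C = 20227 (C = Add(1245, Mul(-1, -18982)) = Add(1245, 18982) = 20227)
M = 20227
Add(S, Mul(-1, M)) = Add(32824, Mul(-1, 20227)) = Add(32824, -20227) = 12597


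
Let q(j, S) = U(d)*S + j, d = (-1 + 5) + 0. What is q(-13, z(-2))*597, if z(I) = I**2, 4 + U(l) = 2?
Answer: -12537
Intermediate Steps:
d = 4 (d = 4 + 0 = 4)
U(l) = -2 (U(l) = -4 + 2 = -2)
q(j, S) = j - 2*S (q(j, S) = -2*S + j = j - 2*S)
q(-13, z(-2))*597 = (-13 - 2*(-2)**2)*597 = (-13 - 2*4)*597 = (-13 - 8)*597 = -21*597 = -12537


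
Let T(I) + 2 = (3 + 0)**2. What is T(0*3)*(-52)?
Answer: -364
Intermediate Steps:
T(I) = 7 (T(I) = -2 + (3 + 0)**2 = -2 + 3**2 = -2 + 9 = 7)
T(0*3)*(-52) = 7*(-52) = -364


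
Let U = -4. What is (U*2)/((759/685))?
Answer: -5480/759 ≈ -7.2200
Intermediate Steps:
(U*2)/((759/685)) = (-4*2)/((759/685)) = -8/(759*(1/685)) = -8/759/685 = -8*685/759 = -5480/759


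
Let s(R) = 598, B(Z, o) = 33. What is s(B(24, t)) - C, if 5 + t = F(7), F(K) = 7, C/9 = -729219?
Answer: 6563569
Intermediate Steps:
C = -6562971 (C = 9*(-729219) = -6562971)
t = 2 (t = -5 + 7 = 2)
s(B(24, t)) - C = 598 - 1*(-6562971) = 598 + 6562971 = 6563569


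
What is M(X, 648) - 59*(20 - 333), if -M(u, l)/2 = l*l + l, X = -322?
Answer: -822637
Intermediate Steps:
M(u, l) = -2*l - 2*l² (M(u, l) = -2*(l*l + l) = -2*(l² + l) = -2*(l + l²) = -2*l - 2*l²)
M(X, 648) - 59*(20 - 333) = -2*648*(1 + 648) - 59*(20 - 333) = -2*648*649 - 59*(-313) = -841104 - 1*(-18467) = -841104 + 18467 = -822637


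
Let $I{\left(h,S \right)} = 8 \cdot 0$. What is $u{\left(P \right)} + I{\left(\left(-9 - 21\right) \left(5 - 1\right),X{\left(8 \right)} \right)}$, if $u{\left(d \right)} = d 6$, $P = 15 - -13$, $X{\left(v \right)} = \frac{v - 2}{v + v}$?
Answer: $168$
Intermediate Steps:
$X{\left(v \right)} = \frac{-2 + v}{2 v}$
$I{\left(h,S \right)} = 0$
$P = 28$ ($P = 15 + 13 = 28$)
$u{\left(d \right)} = 6 d$
$u{\left(P \right)} + I{\left(\left(-9 - 21\right) \left(5 - 1\right),X{\left(8 \right)} \right)} = 6 \cdot 28 + 0 = 168 + 0 = 168$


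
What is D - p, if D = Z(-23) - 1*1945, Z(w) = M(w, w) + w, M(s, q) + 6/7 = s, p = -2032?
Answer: 281/7 ≈ 40.143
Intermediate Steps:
M(s, q) = -6/7 + s
Z(w) = -6/7 + 2*w (Z(w) = (-6/7 + w) + w = -6/7 + 2*w)
D = -13943/7 (D = (-6/7 + 2*(-23)) - 1*1945 = (-6/7 - 46) - 1945 = -328/7 - 1945 = -13943/7 ≈ -1991.9)
D - p = -13943/7 - 1*(-2032) = -13943/7 + 2032 = 281/7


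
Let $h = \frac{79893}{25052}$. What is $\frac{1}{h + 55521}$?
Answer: $\frac{25052}{1390991985} \approx 1.801 \cdot 10^{-5}$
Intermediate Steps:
$h = \frac{79893}{25052}$ ($h = 79893 \cdot \frac{1}{25052} = \frac{79893}{25052} \approx 3.1891$)
$\frac{1}{h + 55521} = \frac{1}{\frac{79893}{25052} + 55521} = \frac{1}{\frac{1390991985}{25052}} = \frac{25052}{1390991985}$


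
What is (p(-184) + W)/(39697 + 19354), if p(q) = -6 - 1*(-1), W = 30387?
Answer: 30382/59051 ≈ 0.51450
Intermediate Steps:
p(q) = -5 (p(q) = -6 + 1 = -5)
(p(-184) + W)/(39697 + 19354) = (-5 + 30387)/(39697 + 19354) = 30382/59051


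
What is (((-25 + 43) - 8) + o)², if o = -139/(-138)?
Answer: 2307361/19044 ≈ 121.16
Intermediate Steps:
o = 139/138 (o = -139*(-1/138) = 139/138 ≈ 1.0072)
(((-25 + 43) - 8) + o)² = (((-25 + 43) - 8) + 139/138)² = ((18 - 8) + 139/138)² = (10 + 139/138)² = (1519/138)² = 2307361/19044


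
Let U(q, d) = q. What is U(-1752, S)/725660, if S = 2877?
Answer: -438/181415 ≈ -0.0024144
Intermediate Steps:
U(-1752, S)/725660 = -1752/725660 = -1752*1/725660 = -438/181415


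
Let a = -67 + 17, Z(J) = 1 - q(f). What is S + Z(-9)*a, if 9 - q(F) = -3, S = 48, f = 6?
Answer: 598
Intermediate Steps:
q(F) = 12 (q(F) = 9 - 1*(-3) = 9 + 3 = 12)
Z(J) = -11 (Z(J) = 1 - 1*12 = 1 - 12 = -11)
a = -50
S + Z(-9)*a = 48 - 11*(-50) = 48 + 550 = 598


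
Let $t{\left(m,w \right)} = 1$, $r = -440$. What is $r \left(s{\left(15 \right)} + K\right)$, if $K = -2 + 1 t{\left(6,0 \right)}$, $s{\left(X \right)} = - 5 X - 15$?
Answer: $40040$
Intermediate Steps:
$s{\left(X \right)} = -15 - 5 X$
$K = -1$ ($K = -2 + 1 \cdot 1 = -2 + 1 = -1$)
$r \left(s{\left(15 \right)} + K\right) = - 440 \left(\left(-15 - 75\right) - 1\right) = - 440 \left(-90 - 1\right) = \left(-440\right) \left(-91\right) = 40040$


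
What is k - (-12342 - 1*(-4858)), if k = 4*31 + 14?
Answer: 7622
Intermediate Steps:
k = 138 (k = 124 + 14 = 138)
k - (-12342 - 1*(-4858)) = 138 - (-12342 - 1*(-4858)) = 138 - (-12342 + 4858) = 138 - 1*(-7484) = 138 + 7484 = 7622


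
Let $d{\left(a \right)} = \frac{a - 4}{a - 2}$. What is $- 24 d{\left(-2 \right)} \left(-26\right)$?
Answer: $936$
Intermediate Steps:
$d{\left(a \right)} = \frac{-4 + a}{-2 + a}$
$- 24 d{\left(-2 \right)} \left(-26\right) = - 24 \frac{-4 - 2}{-2 - 2} \left(-26\right) = - 24 \frac{1}{-4} \left(-6\right) \left(-26\right) = - 24 \left(\left(- \frac{1}{4}\right) \left(-6\right)\right) \left(-26\right) = \left(-24\right) \frac{3}{2} \left(-26\right) = \left(-36\right) \left(-26\right) = 936$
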